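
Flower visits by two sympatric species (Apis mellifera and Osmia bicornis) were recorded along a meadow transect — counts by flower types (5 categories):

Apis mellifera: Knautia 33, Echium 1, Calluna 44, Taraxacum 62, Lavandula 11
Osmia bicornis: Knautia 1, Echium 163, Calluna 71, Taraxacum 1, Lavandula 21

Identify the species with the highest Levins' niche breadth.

Apis mellifera

Proportions for Apis mellifera (n=151): 33/151=0.2185, 1/151=0.0066, 44/151=0.2914, 62/151=0.4106, 11/151=0.0728
Proportions for Osmia bicornis (n=257): 1/257=0.0039, 163/257=0.6342, 71/257=0.2763, 1/257=0.0039, 21/257=0.0817
Σp_mellᵢ² = 0.2185² + 0.0066² + 0.2914² + 0.4106² + 0.0728² = 0.047742 + 0.000044 + 0.084914 + 0.168592 + 0.005300 = 0.306592
B_mell = 1 / 0.306592 = 3.2617
Σp_bicoᵢ² = 0.0039² + 0.6342² + 0.2763² + 0.0039² + 0.0817² = 0.000015 + 0.402210 + 0.076342 + 0.000015 + 0.006675 = 0.485257
B_bico = 1 / 0.485257 = 2.0608
Highest B → broadest niche (most generalist): Apis mellifera (B = 3.26).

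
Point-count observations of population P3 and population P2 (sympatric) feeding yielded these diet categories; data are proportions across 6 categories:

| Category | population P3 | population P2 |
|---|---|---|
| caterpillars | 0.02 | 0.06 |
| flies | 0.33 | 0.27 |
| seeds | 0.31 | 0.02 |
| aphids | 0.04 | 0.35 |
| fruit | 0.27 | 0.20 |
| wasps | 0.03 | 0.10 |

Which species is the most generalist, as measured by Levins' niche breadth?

Σp_P3ᵢ² = 0.02² + 0.33² + 0.31² + 0.04² + 0.27² + 0.03² = 0.0004 + 0.1089 + 0.0961 + 0.0016 + 0.0729 + 0.0009 = 0.2808
B_P3 = 1 / 0.2808 = 3.5613
Σp_P2ᵢ² = 0.06² + 0.27² + 0.02² + 0.35² + 0.20² + 0.10² = 0.0036 + 0.0729 + 0.0004 + 0.1225 + 0.0400 + 0.0100 = 0.2494
B_P2 = 1 / 0.2494 = 4.0096
Highest B → broadest niche (most generalist): population P2 (B = 4.01).

population P2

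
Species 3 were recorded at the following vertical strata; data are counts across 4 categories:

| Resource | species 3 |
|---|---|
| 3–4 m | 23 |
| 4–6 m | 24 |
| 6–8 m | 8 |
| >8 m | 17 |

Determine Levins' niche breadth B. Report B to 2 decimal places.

3.56

Proportions for species 3 (n=72): 23/72=0.3194, 24/72=0.3333, 8/72=0.1111, 17/72=0.2361
Σpᵢ² = 0.3194² + 0.3333² + 0.1111² + 0.2361² = 0.102016 + 0.111089 + 0.012343 + 0.055743 = 0.281191
B = 1 / 0.281191 = 3.5563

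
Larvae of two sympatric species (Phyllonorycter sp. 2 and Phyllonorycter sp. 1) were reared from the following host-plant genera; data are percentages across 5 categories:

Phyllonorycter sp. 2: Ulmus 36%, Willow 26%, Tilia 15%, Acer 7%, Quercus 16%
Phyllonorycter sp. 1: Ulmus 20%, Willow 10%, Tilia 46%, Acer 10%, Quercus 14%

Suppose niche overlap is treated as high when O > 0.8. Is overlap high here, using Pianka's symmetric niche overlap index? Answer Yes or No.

Convert percentages to proportions (divide by 100).
Σ p₁ᵢp₂ᵢ = 0.0720 + 0.0260 + 0.0690 + 0.0070 + 0.0224 = 0.1964
Σp_1ᵢ² = 0.36² + 0.26² + 0.15² + 0.07² + 0.16² = 0.1296 + 0.0676 + 0.0225 + 0.0049 + 0.0256 = 0.2502
Σp_2ᵢ² = 0.20² + 0.10² + 0.46² + 0.10² + 0.14² = 0.0400 + 0.0100 + 0.2116 + 0.0100 + 0.0196 = 0.2912
O = 0.1964 / √(0.2502 × 0.2912) = 0.1964 / 0.26992 = 0.7276
O = 0.7276 < 0.8 → No.

No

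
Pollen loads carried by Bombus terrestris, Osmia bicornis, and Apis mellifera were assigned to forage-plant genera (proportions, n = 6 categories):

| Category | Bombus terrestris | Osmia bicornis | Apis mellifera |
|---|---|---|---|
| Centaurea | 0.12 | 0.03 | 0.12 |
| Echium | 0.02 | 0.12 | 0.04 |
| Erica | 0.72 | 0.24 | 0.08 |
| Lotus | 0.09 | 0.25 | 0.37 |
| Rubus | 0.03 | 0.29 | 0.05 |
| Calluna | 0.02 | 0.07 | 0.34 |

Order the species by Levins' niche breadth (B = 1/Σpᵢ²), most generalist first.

Osmia bicornis > Apis mellifera > Bombus terrestris

Σp_terrᵢ² = 0.12² + 0.02² + 0.72² + 0.09² + 0.03² + 0.02² = 0.0144 + 0.0004 + 0.5184 + 0.0081 + 0.0009 + 0.0004 = 0.5426
B_terr = 1 / 0.5426 = 1.8430
Σp_bicoᵢ² = 0.03² + 0.12² + 0.24² + 0.25² + 0.29² + 0.07² = 0.0009 + 0.0144 + 0.0576 + 0.0625 + 0.0841 + 0.0049 = 0.2244
B_bico = 1 / 0.2244 = 4.4563
Σp_mellᵢ² = 0.12² + 0.04² + 0.08² + 0.37² + 0.05² + 0.34² = 0.0144 + 0.0016 + 0.0064 + 0.1369 + 0.0025 + 0.1156 = 0.2774
B_mell = 1 / 0.2774 = 3.6049
Ranking by B (broadest → narrowest): Osmia bicornis (4.46) > Apis mellifera (3.60) > Bombus terrestris (1.84)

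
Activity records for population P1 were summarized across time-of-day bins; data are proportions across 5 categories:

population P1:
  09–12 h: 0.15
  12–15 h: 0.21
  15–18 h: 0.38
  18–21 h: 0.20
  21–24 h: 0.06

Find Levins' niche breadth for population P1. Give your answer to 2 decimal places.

3.93

Σpᵢ² = 0.15² + 0.21² + 0.38² + 0.20² + 0.06² = 0.0225 + 0.0441 + 0.1444 + 0.0400 + 0.0036 = 0.2546
B = 1 / 0.2546 = 3.9277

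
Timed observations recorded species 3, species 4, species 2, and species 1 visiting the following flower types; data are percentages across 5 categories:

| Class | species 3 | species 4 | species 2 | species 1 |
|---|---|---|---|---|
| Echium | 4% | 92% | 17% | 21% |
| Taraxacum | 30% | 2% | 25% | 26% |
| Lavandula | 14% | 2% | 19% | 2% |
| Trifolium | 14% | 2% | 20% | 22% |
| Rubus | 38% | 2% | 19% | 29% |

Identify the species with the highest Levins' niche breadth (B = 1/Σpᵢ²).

Convert percentages to proportions (divide by 100).
Σp_3ᵢ² = 0.04² + 0.30² + 0.14² + 0.14² + 0.38² = 0.0016 + 0.0900 + 0.0196 + 0.0196 + 0.1444 = 0.2752
B_3 = 1 / 0.2752 = 3.6337
Σp_4ᵢ² = 0.92² + 0.02² + 0.02² + 0.02² + 0.02² = 0.8464 + 0.0004 + 0.0004 + 0.0004 + 0.0004 = 0.8480
B_4 = 1 / 0.8480 = 1.1792
Σp_2ᵢ² = 0.17² + 0.25² + 0.19² + 0.20² + 0.19² = 0.0289 + 0.0625 + 0.0361 + 0.0400 + 0.0361 = 0.2036
B_2 = 1 / 0.2036 = 4.9116
Σp_1ᵢ² = 0.21² + 0.26² + 0.02² + 0.22² + 0.29² = 0.0441 + 0.0676 + 0.0004 + 0.0484 + 0.0841 = 0.2446
B_1 = 1 / 0.2446 = 4.0883
Highest B → broadest niche (most generalist): species 2 (B = 4.91).

species 2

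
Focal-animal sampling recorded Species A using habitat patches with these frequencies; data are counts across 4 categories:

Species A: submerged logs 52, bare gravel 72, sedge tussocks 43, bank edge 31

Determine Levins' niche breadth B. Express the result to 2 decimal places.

3.66

Proportions for Species A (n=198): 52/198=0.2626, 72/198=0.3636, 43/198=0.2172, 31/198=0.1566
Σpᵢ² = 0.2626² + 0.3636² + 0.2172² + 0.1566² = 0.068959 + 0.132205 + 0.047176 + 0.024524 = 0.272864
B = 1 / 0.272864 = 3.6648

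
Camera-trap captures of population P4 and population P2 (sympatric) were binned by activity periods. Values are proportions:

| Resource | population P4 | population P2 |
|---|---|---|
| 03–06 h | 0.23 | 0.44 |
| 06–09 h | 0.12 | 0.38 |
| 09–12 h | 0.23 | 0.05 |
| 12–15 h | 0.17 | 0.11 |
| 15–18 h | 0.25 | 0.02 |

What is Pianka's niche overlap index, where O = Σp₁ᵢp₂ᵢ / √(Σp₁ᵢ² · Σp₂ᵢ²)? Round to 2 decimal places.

Σ p₁ᵢp₂ᵢ = 0.1012 + 0.0456 + 0.0115 + 0.0187 + 0.0050 = 0.1820
Σp_1ᵢ² = 0.23² + 0.12² + 0.23² + 0.17² + 0.25² = 0.0529 + 0.0144 + 0.0529 + 0.0289 + 0.0625 = 0.2116
Σp_2ᵢ² = 0.44² + 0.38² + 0.05² + 0.11² + 0.02² = 0.1936 + 0.1444 + 0.0025 + 0.0121 + 0.0004 = 0.3530
O = 0.1820 / √(0.2116 × 0.3530) = 0.1820 / 0.27330 = 0.6659

0.67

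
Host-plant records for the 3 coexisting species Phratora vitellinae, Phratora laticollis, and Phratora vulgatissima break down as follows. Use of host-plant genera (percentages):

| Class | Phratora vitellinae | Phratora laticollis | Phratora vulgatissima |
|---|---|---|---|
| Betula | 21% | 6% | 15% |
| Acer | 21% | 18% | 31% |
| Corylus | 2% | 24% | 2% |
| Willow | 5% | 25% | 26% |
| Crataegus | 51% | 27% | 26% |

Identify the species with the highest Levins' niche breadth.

Convert percentages to proportions (divide by 100).
Σp_viteᵢ² = 0.21² + 0.21² + 0.02² + 0.05² + 0.51² = 0.0441 + 0.0441 + 0.0004 + 0.0025 + 0.2601 = 0.3512
B_vite = 1 / 0.3512 = 2.8474
Σp_latiᵢ² = 0.06² + 0.18² + 0.24² + 0.25² + 0.27² = 0.0036 + 0.0324 + 0.0576 + 0.0625 + 0.0729 = 0.2290
B_lati = 1 / 0.2290 = 4.3668
Σp_vulgᵢ² = 0.15² + 0.31² + 0.02² + 0.26² + 0.26² = 0.0225 + 0.0961 + 0.0004 + 0.0676 + 0.0676 = 0.2542
B_vulg = 1 / 0.2542 = 3.9339
Highest B → broadest niche (most generalist): Phratora laticollis (B = 4.37).

Phratora laticollis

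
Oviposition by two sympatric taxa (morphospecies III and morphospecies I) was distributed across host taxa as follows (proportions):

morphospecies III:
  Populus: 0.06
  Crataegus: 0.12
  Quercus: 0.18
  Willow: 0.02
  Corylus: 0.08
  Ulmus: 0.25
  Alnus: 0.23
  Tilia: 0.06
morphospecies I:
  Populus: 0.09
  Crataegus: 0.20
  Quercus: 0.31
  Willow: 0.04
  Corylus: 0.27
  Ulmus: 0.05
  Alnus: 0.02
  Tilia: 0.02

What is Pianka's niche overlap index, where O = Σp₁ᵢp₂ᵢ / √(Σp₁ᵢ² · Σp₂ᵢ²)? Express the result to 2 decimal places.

Σ p₁ᵢp₂ᵢ = 0.0054 + 0.0240 + 0.0558 + 0.0008 + 0.0216 + 0.0125 + 0.0046 + 0.0012 = 0.1259
Σp_1ᵢ² = 0.06² + 0.12² + 0.18² + 0.02² + 0.08² + 0.25² + 0.23² + 0.06² = 0.0036 + 0.0144 + 0.0324 + 0.0004 + 0.0064 + 0.0625 + 0.0529 + 0.0036 = 0.1762
Σp_2ᵢ² = 0.09² + 0.20² + 0.31² + 0.04² + 0.27² + 0.05² + 0.02² + 0.02² = 0.0081 + 0.0400 + 0.0961 + 0.0016 + 0.0729 + 0.0025 + 0.0004 + 0.0004 = 0.2220
O = 0.1259 / √(0.1762 × 0.2220) = 0.1259 / 0.19778 = 0.6366

0.64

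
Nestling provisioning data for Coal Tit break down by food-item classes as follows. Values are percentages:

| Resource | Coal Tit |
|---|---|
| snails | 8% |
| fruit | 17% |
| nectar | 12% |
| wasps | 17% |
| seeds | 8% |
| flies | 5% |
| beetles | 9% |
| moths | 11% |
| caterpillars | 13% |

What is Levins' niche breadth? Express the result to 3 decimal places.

Convert percentages to proportions (divide by 100).
Σpᵢ² = 0.08² + 0.17² + 0.12² + 0.17² + 0.08² + 0.05² + 0.09² + 0.11² + 0.13² = 0.0064 + 0.0289 + 0.0144 + 0.0289 + 0.0064 + 0.0025 + 0.0081 + 0.0121 + 0.0169 = 0.1246
B = 1 / 0.1246 = 8.02568

8.026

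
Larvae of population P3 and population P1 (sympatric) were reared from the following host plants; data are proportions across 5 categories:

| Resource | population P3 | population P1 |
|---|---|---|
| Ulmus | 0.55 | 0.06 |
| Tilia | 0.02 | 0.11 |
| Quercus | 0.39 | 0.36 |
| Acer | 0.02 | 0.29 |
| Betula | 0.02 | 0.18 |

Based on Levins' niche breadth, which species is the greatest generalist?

Σp_P3ᵢ² = 0.55² + 0.02² + 0.39² + 0.02² + 0.02² = 0.3025 + 0.0004 + 0.1521 + 0.0004 + 0.0004 = 0.4558
B_P3 = 1 / 0.4558 = 2.1939
Σp_P1ᵢ² = 0.06² + 0.11² + 0.36² + 0.29² + 0.18² = 0.0036 + 0.0121 + 0.1296 + 0.0841 + 0.0324 = 0.2618
B_P1 = 1 / 0.2618 = 3.8197
Highest B → broadest niche (most generalist): population P1 (B = 3.82).

population P1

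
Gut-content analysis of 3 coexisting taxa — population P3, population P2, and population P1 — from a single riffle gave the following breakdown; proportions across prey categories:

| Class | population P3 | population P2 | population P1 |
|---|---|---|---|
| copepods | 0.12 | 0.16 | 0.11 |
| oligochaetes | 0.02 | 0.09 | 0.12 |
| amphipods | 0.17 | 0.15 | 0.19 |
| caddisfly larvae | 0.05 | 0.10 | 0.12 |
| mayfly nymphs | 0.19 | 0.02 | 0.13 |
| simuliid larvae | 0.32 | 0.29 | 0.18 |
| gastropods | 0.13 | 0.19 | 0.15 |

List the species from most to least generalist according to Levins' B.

population P1 > population P2 > population P3

Σp_P3ᵢ² = 0.12² + 0.02² + 0.17² + 0.05² + 0.19² + 0.32² + 0.13² = 0.0144 + 0.0004 + 0.0289 + 0.0025 + 0.0361 + 0.1024 + 0.0169 = 0.2016
B_P3 = 1 / 0.2016 = 4.9603
Σp_P2ᵢ² = 0.16² + 0.09² + 0.15² + 0.10² + 0.02² + 0.29² + 0.19² = 0.0256 + 0.0081 + 0.0225 + 0.0100 + 0.0004 + 0.0841 + 0.0361 = 0.1868
B_P2 = 1 / 0.1868 = 5.3533
Σp_P1ᵢ² = 0.11² + 0.12² + 0.19² + 0.12² + 0.13² + 0.18² + 0.15² = 0.0121 + 0.0144 + 0.0361 + 0.0144 + 0.0169 + 0.0324 + 0.0225 = 0.1488
B_P1 = 1 / 0.1488 = 6.7204
Ranking by B (broadest → narrowest): population P1 (6.72) > population P2 (5.35) > population P3 (4.96)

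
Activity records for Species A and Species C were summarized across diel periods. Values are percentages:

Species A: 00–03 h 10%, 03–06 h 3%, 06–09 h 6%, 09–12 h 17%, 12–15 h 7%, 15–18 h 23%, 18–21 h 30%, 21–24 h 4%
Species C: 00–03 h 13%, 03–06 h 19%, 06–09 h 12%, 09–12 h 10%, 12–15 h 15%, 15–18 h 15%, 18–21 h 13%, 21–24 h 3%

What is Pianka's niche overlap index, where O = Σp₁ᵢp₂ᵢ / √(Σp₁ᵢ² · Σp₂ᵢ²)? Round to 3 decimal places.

0.779

Convert percentages to proportions (divide by 100).
Σ p₁ᵢp₂ᵢ = 0.0130 + 0.0057 + 0.0072 + 0.0170 + 0.0105 + 0.0345 + 0.0390 + 0.0012 = 0.1281
Σp_1ᵢ² = 0.10² + 0.03² + 0.06² + 0.17² + 0.07² + 0.23² + 0.30² + 0.04² = 0.0100 + 0.0009 + 0.0036 + 0.0289 + 0.0049 + 0.0529 + 0.0900 + 0.0016 = 0.1928
Σp_2ᵢ² = 0.13² + 0.19² + 0.12² + 0.10² + 0.15² + 0.15² + 0.13² + 0.03² = 0.0169 + 0.0361 + 0.0144 + 0.0100 + 0.0225 + 0.0225 + 0.0169 + 0.0009 = 0.1402
O = 0.1281 / √(0.1928 × 0.1402) = 0.1281 / 0.164410 = 0.77915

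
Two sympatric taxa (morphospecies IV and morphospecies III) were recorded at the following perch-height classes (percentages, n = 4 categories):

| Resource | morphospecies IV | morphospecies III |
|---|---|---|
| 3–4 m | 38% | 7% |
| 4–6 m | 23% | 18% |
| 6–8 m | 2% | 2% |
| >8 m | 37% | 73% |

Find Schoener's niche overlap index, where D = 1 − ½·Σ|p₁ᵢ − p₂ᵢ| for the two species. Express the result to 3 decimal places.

Convert percentages to proportions (divide by 100).
Σ|p₁ᵢ − p₂ᵢ| = 0.31 + 0.05 + 0.00 + 0.36 = 0.72
D = 1 − ½ × 0.72 = 1 − 0.360 = 0.64000

0.640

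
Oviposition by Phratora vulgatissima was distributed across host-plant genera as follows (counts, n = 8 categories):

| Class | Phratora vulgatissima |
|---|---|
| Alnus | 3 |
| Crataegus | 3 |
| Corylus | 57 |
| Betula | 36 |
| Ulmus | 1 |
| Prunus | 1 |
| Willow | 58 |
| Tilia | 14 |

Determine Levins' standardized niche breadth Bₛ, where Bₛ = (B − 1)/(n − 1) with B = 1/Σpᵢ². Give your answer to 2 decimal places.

Proportions for Phratora vulgatissima (n=173): 3/173=0.0173, 3/173=0.0173, 57/173=0.3295, 36/173=0.2081, 1/173=0.0058, 1/173=0.0058, 58/173=0.3353, 14/173=0.0809
Σpᵢ² = 0.0173² + 0.0173² + 0.3295² + 0.2081² + 0.0058² + 0.0058² + 0.3353² + 0.0809² = 0.000299 + 0.000299 + 0.108570 + 0.043306 + 0.000034 + 0.000034 + 0.112426 + 0.006545 = 0.271513
B = 1 / 0.271513 = 3.6831
Bₛ = (B − 1)/(n − 1) = (3.6831 − 1)/(8 − 1) = 2.6831/7 = 0.3833

0.38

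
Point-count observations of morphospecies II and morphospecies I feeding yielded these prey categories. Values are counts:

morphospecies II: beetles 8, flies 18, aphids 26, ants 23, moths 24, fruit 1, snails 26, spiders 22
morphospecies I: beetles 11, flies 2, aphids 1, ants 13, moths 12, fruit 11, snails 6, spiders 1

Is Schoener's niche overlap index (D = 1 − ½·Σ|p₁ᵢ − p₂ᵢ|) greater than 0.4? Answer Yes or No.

Yes

Proportions for morphospecies II (n=148): 8/148=0.0541, 18/148=0.1216, 26/148=0.1757, 23/148=0.1554, 24/148=0.1622, 1/148=0.0068, 26/148=0.1757, 22/148=0.1486
Proportions for morphospecies I (n=57): 11/57=0.1930, 2/57=0.0351, 1/57=0.0175, 13/57=0.2281, 12/57=0.2105, 11/57=0.1930, 6/57=0.1053, 1/57=0.0175
Σ|p₁ᵢ − p₂ᵢ| = 0.1389 + 0.0865 + 0.1582 + 0.0727 + 0.0483 + 0.1862 + 0.0704 + 0.1311 = 0.8923
D = 1 − ½ × 0.8923 = 1 − 0.44615 = 0.55385
D = 0.55385 > 0.4 → Yes.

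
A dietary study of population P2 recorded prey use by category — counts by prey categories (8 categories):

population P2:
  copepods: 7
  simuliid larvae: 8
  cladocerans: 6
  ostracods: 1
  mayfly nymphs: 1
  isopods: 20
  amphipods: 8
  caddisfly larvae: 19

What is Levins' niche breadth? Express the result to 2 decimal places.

5.02

Proportions for population P2 (n=70): 7/70=0.1000, 8/70=0.1143, 6/70=0.0857, 1/70=0.0143, 1/70=0.0143, 20/70=0.2857, 8/70=0.1143, 19/70=0.2714
Σpᵢ² = 0.1000² + 0.1143² + 0.0857² + 0.0143² + 0.0143² + 0.2857² + 0.1143² + 0.2714² = 0.010000 + 0.013064 + 0.007344 + 0.000204 + 0.000204 + 0.081624 + 0.013064 + 0.073658 = 0.199162
B = 1 / 0.199162 = 5.0210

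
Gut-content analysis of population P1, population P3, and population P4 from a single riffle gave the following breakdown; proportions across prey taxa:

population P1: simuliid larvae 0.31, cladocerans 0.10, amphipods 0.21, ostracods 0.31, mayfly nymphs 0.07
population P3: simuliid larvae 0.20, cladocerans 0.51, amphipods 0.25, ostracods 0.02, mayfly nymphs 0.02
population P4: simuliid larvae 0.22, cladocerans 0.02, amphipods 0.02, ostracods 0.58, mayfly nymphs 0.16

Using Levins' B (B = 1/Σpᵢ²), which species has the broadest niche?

Σp_P1ᵢ² = 0.31² + 0.10² + 0.21² + 0.31² + 0.07² = 0.0961 + 0.0100 + 0.0441 + 0.0961 + 0.0049 = 0.2512
B_P1 = 1 / 0.2512 = 3.9809
Σp_P3ᵢ² = 0.20² + 0.51² + 0.25² + 0.02² + 0.02² = 0.0400 + 0.2601 + 0.0625 + 0.0004 + 0.0004 = 0.3634
B_P3 = 1 / 0.3634 = 2.7518
Σp_P4ᵢ² = 0.22² + 0.02² + 0.02² + 0.58² + 0.16² = 0.0484 + 0.0004 + 0.0004 + 0.3364 + 0.0256 = 0.4112
B_P4 = 1 / 0.4112 = 2.4319
Highest B → broadest niche (most generalist): population P1 (B = 3.98).

population P1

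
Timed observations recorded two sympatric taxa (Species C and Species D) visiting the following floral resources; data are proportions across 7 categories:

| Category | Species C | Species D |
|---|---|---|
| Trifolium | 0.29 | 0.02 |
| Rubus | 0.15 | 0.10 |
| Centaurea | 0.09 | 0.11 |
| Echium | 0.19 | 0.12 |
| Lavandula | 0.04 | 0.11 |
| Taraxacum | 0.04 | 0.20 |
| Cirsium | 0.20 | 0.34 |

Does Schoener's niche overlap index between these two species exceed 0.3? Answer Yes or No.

Yes

Σ|p₁ᵢ − p₂ᵢ| = 0.27 + 0.05 + 0.02 + 0.07 + 0.07 + 0.16 + 0.14 = 0.78
D = 1 − ½ × 0.78 = 1 − 0.390 = 0.6100
D = 0.6100 > 0.3 → Yes.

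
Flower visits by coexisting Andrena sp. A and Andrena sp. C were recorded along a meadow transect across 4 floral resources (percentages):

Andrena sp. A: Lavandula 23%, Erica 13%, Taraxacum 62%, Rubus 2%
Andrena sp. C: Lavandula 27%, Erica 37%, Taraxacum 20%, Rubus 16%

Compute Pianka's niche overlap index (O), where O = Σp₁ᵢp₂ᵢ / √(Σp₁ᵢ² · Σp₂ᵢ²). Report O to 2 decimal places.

0.67

Convert percentages to proportions (divide by 100).
Σ p₁ᵢp₂ᵢ = 0.0621 + 0.0481 + 0.1240 + 0.0032 = 0.2374
Σp_1ᵢ² = 0.23² + 0.13² + 0.62² + 0.02² = 0.0529 + 0.0169 + 0.3844 + 0.0004 = 0.4546
Σp_2ᵢ² = 0.27² + 0.37² + 0.20² + 0.16² = 0.0729 + 0.1369 + 0.0400 + 0.0256 = 0.2754
O = 0.2374 / √(0.4546 × 0.2754) = 0.2374 / 0.35383 = 0.6709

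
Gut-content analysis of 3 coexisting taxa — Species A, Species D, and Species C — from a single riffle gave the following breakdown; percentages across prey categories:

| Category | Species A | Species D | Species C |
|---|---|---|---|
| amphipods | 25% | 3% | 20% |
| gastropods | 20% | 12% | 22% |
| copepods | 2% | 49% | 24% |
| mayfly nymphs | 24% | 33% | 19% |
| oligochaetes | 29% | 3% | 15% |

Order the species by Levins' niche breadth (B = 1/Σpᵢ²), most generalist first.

Convert percentages to proportions (divide by 100).
Σp_Aᵢ² = 0.25² + 0.20² + 0.02² + 0.24² + 0.29² = 0.0625 + 0.0400 + 0.0004 + 0.0576 + 0.0841 = 0.2446
B_A = 1 / 0.2446 = 4.0883
Σp_Dᵢ² = 0.03² + 0.12² + 0.49² + 0.33² + 0.03² = 0.0009 + 0.0144 + 0.2401 + 0.1089 + 0.0009 = 0.3652
B_D = 1 / 0.3652 = 2.7382
Σp_Cᵢ² = 0.20² + 0.22² + 0.24² + 0.19² + 0.15² = 0.0400 + 0.0484 + 0.0576 + 0.0361 + 0.0225 = 0.2046
B_C = 1 / 0.2046 = 4.8876
Ranking by B (broadest → narrowest): Species C (4.89) > Species A (4.09) > Species D (2.74)

Species C > Species A > Species D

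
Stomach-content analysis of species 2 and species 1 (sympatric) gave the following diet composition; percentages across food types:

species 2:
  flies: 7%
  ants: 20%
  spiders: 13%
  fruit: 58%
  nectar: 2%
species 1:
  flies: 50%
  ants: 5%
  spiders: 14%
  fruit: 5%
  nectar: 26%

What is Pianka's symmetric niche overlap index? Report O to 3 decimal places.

Convert percentages to proportions (divide by 100).
Σ p₁ᵢp₂ᵢ = 0.0350 + 0.0100 + 0.0182 + 0.0290 + 0.0052 = 0.0974
Σp_1ᵢ² = 0.07² + 0.20² + 0.13² + 0.58² + 0.02² = 0.0049 + 0.0400 + 0.0169 + 0.3364 + 0.0004 = 0.3986
Σp_2ᵢ² = 0.50² + 0.05² + 0.14² + 0.05² + 0.26² = 0.2500 + 0.0025 + 0.0196 + 0.0025 + 0.0676 = 0.3422
O = 0.0974 / √(0.3986 × 0.3422) = 0.0974 / 0.369325 = 0.26372

0.264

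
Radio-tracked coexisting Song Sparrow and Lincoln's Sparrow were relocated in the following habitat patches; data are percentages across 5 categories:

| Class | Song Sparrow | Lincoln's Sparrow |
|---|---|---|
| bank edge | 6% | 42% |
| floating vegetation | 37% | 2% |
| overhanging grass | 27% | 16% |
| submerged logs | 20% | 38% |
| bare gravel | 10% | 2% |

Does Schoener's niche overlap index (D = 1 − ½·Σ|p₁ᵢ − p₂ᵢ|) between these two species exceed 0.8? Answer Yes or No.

Convert percentages to proportions (divide by 100).
Σ|p₁ᵢ − p₂ᵢ| = 0.36 + 0.35 + 0.11 + 0.18 + 0.08 = 1.08
D = 1 − ½ × 1.08 = 1 − 0.540 = 0.4600
D = 0.4600 < 0.8 → No.

No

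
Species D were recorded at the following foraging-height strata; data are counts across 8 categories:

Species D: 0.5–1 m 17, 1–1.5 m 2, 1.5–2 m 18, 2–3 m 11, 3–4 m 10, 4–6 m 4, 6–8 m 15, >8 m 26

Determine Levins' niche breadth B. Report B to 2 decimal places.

6.05

Proportions for Species D (n=103): 17/103=0.1650, 2/103=0.0194, 18/103=0.1748, 11/103=0.1068, 10/103=0.0971, 4/103=0.0388, 15/103=0.1456, 26/103=0.2524
Σpᵢ² = 0.1650² + 0.0194² + 0.1748² + 0.1068² + 0.0971² + 0.0388² + 0.1456² + 0.2524² = 0.027225 + 0.000376 + 0.030555 + 0.011406 + 0.009428 + 0.001505 + 0.021199 + 0.063706 = 0.165400
B = 1 / 0.165400 = 6.0459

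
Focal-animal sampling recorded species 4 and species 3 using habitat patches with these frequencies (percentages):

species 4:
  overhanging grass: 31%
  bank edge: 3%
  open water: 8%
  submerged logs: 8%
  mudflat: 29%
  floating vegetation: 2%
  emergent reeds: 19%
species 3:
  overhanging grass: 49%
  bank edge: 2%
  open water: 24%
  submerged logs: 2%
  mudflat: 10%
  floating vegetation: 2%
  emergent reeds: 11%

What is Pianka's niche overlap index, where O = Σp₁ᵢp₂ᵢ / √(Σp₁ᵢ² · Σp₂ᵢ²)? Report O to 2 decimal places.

0.82

Convert percentages to proportions (divide by 100).
Σ p₁ᵢp₂ᵢ = 0.1519 + 0.0006 + 0.0192 + 0.0016 + 0.0290 + 0.0004 + 0.0209 = 0.2236
Σp_1ᵢ² = 0.31² + 0.03² + 0.08² + 0.08² + 0.29² + 0.02² + 0.19² = 0.0961 + 0.0009 + 0.0064 + 0.0064 + 0.0841 + 0.0004 + 0.0361 = 0.2304
Σp_2ᵢ² = 0.49² + 0.02² + 0.24² + 0.02² + 0.10² + 0.02² + 0.11² = 0.2401 + 0.0004 + 0.0576 + 0.0004 + 0.0100 + 0.0004 + 0.0121 = 0.3210
O = 0.2236 / √(0.2304 × 0.3210) = 0.2236 / 0.27195 = 0.8222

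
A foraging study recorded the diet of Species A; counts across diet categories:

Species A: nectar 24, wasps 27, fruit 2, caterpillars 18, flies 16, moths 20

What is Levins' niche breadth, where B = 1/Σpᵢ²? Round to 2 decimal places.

5.00

Proportions for Species A (n=107): 24/107=0.2243, 27/107=0.2523, 2/107=0.0187, 18/107=0.1682, 16/107=0.1495, 20/107=0.1869
Σpᵢ² = 0.2243² + 0.2523² + 0.0187² + 0.1682² + 0.1495² + 0.1869² = 0.050310 + 0.063655 + 0.000350 + 0.028291 + 0.022350 + 0.034932 = 0.199888
B = 1 / 0.199888 = 5.0028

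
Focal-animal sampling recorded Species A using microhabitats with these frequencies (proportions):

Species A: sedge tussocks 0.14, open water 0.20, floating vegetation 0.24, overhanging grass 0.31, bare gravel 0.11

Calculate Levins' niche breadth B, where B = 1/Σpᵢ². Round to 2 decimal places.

4.44

Σpᵢ² = 0.14² + 0.20² + 0.24² + 0.31² + 0.11² = 0.0196 + 0.0400 + 0.0576 + 0.0961 + 0.0121 = 0.2254
B = 1 / 0.2254 = 4.4366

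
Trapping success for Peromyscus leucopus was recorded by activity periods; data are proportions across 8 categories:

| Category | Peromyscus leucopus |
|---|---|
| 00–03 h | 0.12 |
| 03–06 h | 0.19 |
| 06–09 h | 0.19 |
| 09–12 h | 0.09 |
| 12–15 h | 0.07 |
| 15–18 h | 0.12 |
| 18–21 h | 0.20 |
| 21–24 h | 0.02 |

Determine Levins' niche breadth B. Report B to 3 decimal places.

6.477

Σpᵢ² = 0.12² + 0.19² + 0.19² + 0.09² + 0.07² + 0.12² + 0.20² + 0.02² = 0.0144 + 0.0361 + 0.0361 + 0.0081 + 0.0049 + 0.0144 + 0.0400 + 0.0004 = 0.1544
B = 1 / 0.1544 = 6.47668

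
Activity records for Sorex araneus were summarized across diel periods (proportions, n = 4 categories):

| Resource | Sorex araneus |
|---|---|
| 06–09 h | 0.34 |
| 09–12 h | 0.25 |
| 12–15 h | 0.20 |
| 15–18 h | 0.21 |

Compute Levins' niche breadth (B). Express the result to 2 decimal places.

3.81

Σpᵢ² = 0.34² + 0.25² + 0.20² + 0.21² = 0.1156 + 0.0625 + 0.0400 + 0.0441 = 0.2622
B = 1 / 0.2622 = 3.8139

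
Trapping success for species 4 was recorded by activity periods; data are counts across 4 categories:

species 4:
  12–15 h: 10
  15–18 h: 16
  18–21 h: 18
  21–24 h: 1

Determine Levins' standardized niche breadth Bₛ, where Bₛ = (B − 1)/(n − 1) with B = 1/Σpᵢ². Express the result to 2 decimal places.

Proportions for species 4 (n=45): 10/45=0.2222, 16/45=0.3556, 18/45=0.4000, 1/45=0.0222
Σpᵢ² = 0.2222² + 0.3556² + 0.4000² + 0.0222² = 0.049373 + 0.126451 + 0.160000 + 0.000493 = 0.336317
B = 1 / 0.336317 = 2.9734
Bₛ = (B − 1)/(n − 1) = (2.9734 − 1)/(4 − 1) = 1.9734/3 = 0.6578

0.66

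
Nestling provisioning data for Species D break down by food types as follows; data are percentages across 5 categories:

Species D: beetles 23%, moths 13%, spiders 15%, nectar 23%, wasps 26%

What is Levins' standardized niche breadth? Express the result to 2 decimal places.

0.92

Convert percentages to proportions (divide by 100).
Σpᵢ² = 0.23² + 0.13² + 0.15² + 0.23² + 0.26² = 0.0529 + 0.0169 + 0.0225 + 0.0529 + 0.0676 = 0.2128
B = 1 / 0.2128 = 4.6992
Bₛ = (B − 1)/(n − 1) = (4.6992 − 1)/(5 − 1) = 3.6992/4 = 0.9248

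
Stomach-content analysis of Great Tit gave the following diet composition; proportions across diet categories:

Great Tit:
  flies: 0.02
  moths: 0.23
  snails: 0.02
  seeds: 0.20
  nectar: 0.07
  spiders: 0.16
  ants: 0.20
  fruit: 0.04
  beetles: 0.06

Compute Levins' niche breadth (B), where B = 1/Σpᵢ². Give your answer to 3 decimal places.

5.903

Σpᵢ² = 0.02² + 0.23² + 0.02² + 0.20² + 0.07² + 0.16² + 0.20² + 0.04² + 0.06² = 0.0004 + 0.0529 + 0.0004 + 0.0400 + 0.0049 + 0.0256 + 0.0400 + 0.0016 + 0.0036 = 0.1694
B = 1 / 0.1694 = 5.90319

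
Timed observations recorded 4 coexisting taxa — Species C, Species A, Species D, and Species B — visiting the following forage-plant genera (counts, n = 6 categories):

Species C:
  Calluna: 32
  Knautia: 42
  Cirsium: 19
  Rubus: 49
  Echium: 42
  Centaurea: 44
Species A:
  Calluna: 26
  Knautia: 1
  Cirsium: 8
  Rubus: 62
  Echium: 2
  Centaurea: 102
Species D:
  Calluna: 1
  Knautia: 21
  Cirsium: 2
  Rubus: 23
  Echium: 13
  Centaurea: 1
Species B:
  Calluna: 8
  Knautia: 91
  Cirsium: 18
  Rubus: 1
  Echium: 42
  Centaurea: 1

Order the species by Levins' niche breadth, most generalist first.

Species C > Species D > Species A > Species B

Proportions for Species C (n=228): 32/228=0.1404, 42/228=0.1842, 19/228=0.0833, 49/228=0.2149, 42/228=0.1842, 44/228=0.1930
Proportions for Species A (n=201): 26/201=0.1294, 1/201=0.0050, 8/201=0.0398, 62/201=0.3085, 2/201=0.0100, 102/201=0.5075
Proportions for Species D (n=61): 1/61=0.0164, 21/61=0.3443, 2/61=0.0328, 23/61=0.3770, 13/61=0.2131, 1/61=0.0164
Proportions for Species B (n=161): 8/161=0.0497, 91/161=0.5652, 18/161=0.1118, 1/161=0.0062, 42/161=0.2609, 1/161=0.0062
Σp_Cᵢ² = 0.1404² + 0.1842² + 0.0833² + 0.2149² + 0.1842² + 0.1930² = 0.019712 + 0.033930 + 0.006939 + 0.046182 + 0.033930 + 0.037249 = 0.177942
B_C = 1 / 0.177942 = 5.6198
Σp_Aᵢ² = 0.1294² + 0.0050² + 0.0398² + 0.3085² + 0.0100² + 0.5075² = 0.016744 + 0.000025 + 0.001584 + 0.095172 + 0.000100 + 0.257556 = 0.371181
B_A = 1 / 0.371181 = 2.6941
Σp_Dᵢ² = 0.0164² + 0.3443² + 0.0328² + 0.3770² + 0.2131² + 0.0164² = 0.000269 + 0.118542 + 0.001076 + 0.142129 + 0.045412 + 0.000269 = 0.307697
B_D = 1 / 0.307697 = 3.2500
Σp_Bᵢ² = 0.0497² + 0.5652² + 0.1118² + 0.0062² + 0.2609² + 0.0062² = 0.002470 + 0.319451 + 0.012499 + 0.000038 + 0.068069 + 0.000038 = 0.402565
B_B = 1 / 0.402565 = 2.4841
Ranking by B (broadest → narrowest): Species C (5.62) > Species D (3.25) > Species A (2.69) > Species B (2.48)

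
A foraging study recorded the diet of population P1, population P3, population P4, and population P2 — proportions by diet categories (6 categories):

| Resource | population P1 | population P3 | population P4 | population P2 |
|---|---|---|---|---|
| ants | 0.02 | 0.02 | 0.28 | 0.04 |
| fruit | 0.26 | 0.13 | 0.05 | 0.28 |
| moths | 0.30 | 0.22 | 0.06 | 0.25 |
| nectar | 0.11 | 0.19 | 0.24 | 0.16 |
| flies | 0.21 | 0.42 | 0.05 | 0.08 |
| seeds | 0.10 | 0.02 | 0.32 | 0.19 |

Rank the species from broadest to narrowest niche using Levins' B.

population P2 > population P1 > population P4 > population P3

Σp_P1ᵢ² = 0.02² + 0.26² + 0.30² + 0.11² + 0.21² + 0.10² = 0.0004 + 0.0676 + 0.0900 + 0.0121 + 0.0441 + 0.0100 = 0.2242
B_P1 = 1 / 0.2242 = 4.4603
Σp_P3ᵢ² = 0.02² + 0.13² + 0.22² + 0.19² + 0.42² + 0.02² = 0.0004 + 0.0169 + 0.0484 + 0.0361 + 0.1764 + 0.0004 = 0.2786
B_P3 = 1 / 0.2786 = 3.5894
Σp_P4ᵢ² = 0.28² + 0.05² + 0.06² + 0.24² + 0.05² + 0.32² = 0.0784 + 0.0025 + 0.0036 + 0.0576 + 0.0025 + 0.1024 = 0.2470
B_P4 = 1 / 0.2470 = 4.0486
Σp_P2ᵢ² = 0.04² + 0.28² + 0.25² + 0.16² + 0.08² + 0.19² = 0.0016 + 0.0784 + 0.0625 + 0.0256 + 0.0064 + 0.0361 = 0.2106
B_P2 = 1 / 0.2106 = 4.7483
Ranking by B (broadest → narrowest): population P2 (4.75) > population P1 (4.46) > population P4 (4.05) > population P3 (3.59)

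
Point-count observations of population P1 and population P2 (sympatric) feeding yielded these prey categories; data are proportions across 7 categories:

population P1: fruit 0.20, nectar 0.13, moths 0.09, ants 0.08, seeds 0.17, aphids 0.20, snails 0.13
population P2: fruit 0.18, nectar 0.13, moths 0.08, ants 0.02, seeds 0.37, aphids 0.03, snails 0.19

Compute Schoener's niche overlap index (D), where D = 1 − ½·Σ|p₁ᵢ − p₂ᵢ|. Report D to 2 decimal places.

Σ|p₁ᵢ − p₂ᵢ| = 0.02 + 0.00 + 0.01 + 0.06 + 0.20 + 0.17 + 0.06 = 0.52
D = 1 − ½ × 0.52 = 1 − 0.260 = 0.7400

0.74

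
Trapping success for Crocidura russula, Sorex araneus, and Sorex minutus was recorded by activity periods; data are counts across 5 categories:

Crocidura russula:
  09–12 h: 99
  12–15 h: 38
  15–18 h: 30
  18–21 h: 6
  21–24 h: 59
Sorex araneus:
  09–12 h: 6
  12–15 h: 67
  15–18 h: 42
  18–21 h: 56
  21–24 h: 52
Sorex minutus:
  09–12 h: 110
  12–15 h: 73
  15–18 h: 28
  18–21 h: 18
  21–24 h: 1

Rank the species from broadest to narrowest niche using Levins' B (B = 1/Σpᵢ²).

Sorex araneus > Crocidura russula > Sorex minutus

Proportions for Crocidura russula (n=232): 99/232=0.4267, 38/232=0.1638, 30/232=0.1293, 6/232=0.0259, 59/232=0.2543
Proportions for Sorex araneus (n=223): 6/223=0.0269, 67/223=0.3004, 42/223=0.1883, 56/223=0.2511, 52/223=0.2332
Proportions for Sorex minutus (n=230): 110/230=0.4783, 73/230=0.3174, 28/230=0.1217, 18/230=0.0783, 1/230=0.0043
Σp_russᵢ² = 0.4267² + 0.1638² + 0.1293² + 0.0259² + 0.2543² = 0.182073 + 0.026830 + 0.016718 + 0.000671 + 0.064668 = 0.290960
B_russ = 1 / 0.290960 = 3.4369
Σp_aranᵢ² = 0.0269² + 0.3004² + 0.1883² + 0.2511² + 0.2332² = 0.000724 + 0.090240 + 0.035457 + 0.063051 + 0.054382 = 0.243854
B_aran = 1 / 0.243854 = 4.1008
Σp_minuᵢ² = 0.4783² + 0.3174² + 0.1217² + 0.0783² + 0.0043² = 0.228771 + 0.100743 + 0.014811 + 0.006131 + 0.000018 = 0.350474
B_minu = 1 / 0.350474 = 2.8533
Ranking by B (broadest → narrowest): Sorex araneus (4.10) > Crocidura russula (3.44) > Sorex minutus (2.85)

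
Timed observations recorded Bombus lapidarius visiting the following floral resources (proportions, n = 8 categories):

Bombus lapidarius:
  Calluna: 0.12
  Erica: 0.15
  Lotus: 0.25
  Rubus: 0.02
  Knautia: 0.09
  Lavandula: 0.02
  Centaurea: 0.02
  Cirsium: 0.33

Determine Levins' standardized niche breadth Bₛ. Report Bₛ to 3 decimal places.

0.514

Σpᵢ² = 0.12² + 0.15² + 0.25² + 0.02² + 0.09² + 0.02² + 0.02² + 0.33² = 0.0144 + 0.0225 + 0.0625 + 0.0004 + 0.0081 + 0.0004 + 0.0004 + 0.1089 = 0.2176
B = 1 / 0.2176 = 4.59559
Bₛ = (B − 1)/(n − 1) = (4.59559 − 1)/(8 − 1) = 3.59559/7 = 0.51366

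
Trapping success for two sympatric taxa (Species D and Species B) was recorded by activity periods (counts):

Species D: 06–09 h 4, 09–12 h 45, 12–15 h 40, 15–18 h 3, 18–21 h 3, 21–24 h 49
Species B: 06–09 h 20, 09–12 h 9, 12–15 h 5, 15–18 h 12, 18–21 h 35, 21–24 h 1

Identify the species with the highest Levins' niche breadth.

Proportions for Species D (n=144): 4/144=0.0278, 45/144=0.3125, 40/144=0.2778, 3/144=0.0208, 3/144=0.0208, 49/144=0.3403
Proportions for Species B (n=82): 20/82=0.2439, 9/82=0.1098, 5/82=0.0610, 12/82=0.1463, 35/82=0.4268, 1/82=0.0122
Σp_Dᵢ² = 0.0278² + 0.3125² + 0.2778² + 0.0208² + 0.0208² + 0.3403² = 0.000773 + 0.097656 + 0.077173 + 0.000433 + 0.000433 + 0.115804 = 0.292272
B_D = 1 / 0.292272 = 3.4215
Σp_Bᵢ² = 0.2439² + 0.1098² + 0.0610² + 0.1463² + 0.4268² + 0.0122² = 0.059487 + 0.012056 + 0.003721 + 0.021404 + 0.182158 + 0.000149 = 0.278975
B_B = 1 / 0.278975 = 3.5846
Highest B → broadest niche (most generalist): Species B (B = 3.58).

Species B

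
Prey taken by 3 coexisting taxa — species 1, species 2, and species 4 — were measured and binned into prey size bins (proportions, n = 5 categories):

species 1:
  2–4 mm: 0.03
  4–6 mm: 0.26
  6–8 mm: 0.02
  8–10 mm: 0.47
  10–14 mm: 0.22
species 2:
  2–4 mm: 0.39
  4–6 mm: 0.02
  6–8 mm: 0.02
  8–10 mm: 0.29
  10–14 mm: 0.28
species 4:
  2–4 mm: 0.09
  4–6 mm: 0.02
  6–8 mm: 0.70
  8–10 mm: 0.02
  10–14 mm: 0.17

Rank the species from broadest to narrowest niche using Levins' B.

Σp_1ᵢ² = 0.03² + 0.26² + 0.02² + 0.47² + 0.22² = 0.0009 + 0.0676 + 0.0004 + 0.2209 + 0.0484 = 0.3382
B_1 = 1 / 0.3382 = 2.9568
Σp_2ᵢ² = 0.39² + 0.02² + 0.02² + 0.29² + 0.28² = 0.1521 + 0.0004 + 0.0004 + 0.0841 + 0.0784 = 0.3154
B_2 = 1 / 0.3154 = 3.1706
Σp_4ᵢ² = 0.09² + 0.02² + 0.70² + 0.02² + 0.17² = 0.0081 + 0.0004 + 0.4900 + 0.0004 + 0.0289 = 0.5278
B_4 = 1 / 0.5278 = 1.8947
Ranking by B (broadest → narrowest): species 2 (3.17) > species 1 (2.96) > species 4 (1.89)

species 2 > species 1 > species 4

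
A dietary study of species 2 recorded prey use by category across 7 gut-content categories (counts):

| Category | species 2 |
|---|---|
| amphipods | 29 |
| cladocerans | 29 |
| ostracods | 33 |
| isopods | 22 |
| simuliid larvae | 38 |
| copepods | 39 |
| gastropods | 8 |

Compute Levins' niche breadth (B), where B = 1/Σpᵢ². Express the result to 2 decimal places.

Proportions for species 2 (n=198): 29/198=0.1465, 29/198=0.1465, 33/198=0.1667, 22/198=0.1111, 38/198=0.1919, 39/198=0.1970, 8/198=0.0404
Σpᵢ² = 0.1465² + 0.1465² + 0.1667² + 0.1111² + 0.1919² + 0.1970² + 0.0404² = 0.021462 + 0.021462 + 0.027789 + 0.012343 + 0.036826 + 0.038809 + 0.001632 = 0.160323
B = 1 / 0.160323 = 6.2374

6.24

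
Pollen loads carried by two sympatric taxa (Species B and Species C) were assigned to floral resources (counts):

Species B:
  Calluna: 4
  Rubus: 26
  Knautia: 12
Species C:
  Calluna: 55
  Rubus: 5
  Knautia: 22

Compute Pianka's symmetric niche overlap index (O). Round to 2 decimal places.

Proportions for Species B (n=42): 4/42=0.0952, 26/42=0.6190, 12/42=0.2857
Proportions for Species C (n=82): 55/82=0.6707, 5/82=0.0610, 22/82=0.2683
Σ p₁ᵢp₂ᵢ = 0.063851 + 0.037759 + 0.076653 = 0.178263
Σp_1ᵢ² = 0.0952² + 0.6190² + 0.2857² = 0.009063 + 0.383161 + 0.081624 = 0.473848
Σp_2ᵢ² = 0.6707² + 0.0610² + 0.2683² = 0.449838 + 0.003721 + 0.071985 = 0.525544
O = 0.178263 / √(0.473848 × 0.525544) = 0.178263 / 0.4990270 = 0.3572

0.36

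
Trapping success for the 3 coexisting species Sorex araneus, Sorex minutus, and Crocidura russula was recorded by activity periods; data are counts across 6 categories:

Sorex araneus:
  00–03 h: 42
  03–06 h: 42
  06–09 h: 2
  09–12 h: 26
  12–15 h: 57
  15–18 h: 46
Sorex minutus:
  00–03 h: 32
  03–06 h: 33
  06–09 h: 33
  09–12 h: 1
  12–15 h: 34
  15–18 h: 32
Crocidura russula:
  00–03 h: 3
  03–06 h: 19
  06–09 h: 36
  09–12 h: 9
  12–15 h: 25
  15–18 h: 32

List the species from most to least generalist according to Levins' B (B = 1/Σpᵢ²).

Sorex minutus > Sorex araneus > Crocidura russula

Proportions for Sorex araneus (n=215): 42/215=0.1953, 42/215=0.1953, 2/215=0.0093, 26/215=0.1209, 57/215=0.2651, 46/215=0.2140
Proportions for Sorex minutus (n=165): 32/165=0.1939, 33/165=0.2000, 33/165=0.2000, 1/165=0.0061, 34/165=0.2061, 32/165=0.1939
Proportions for Crocidura russula (n=124): 3/124=0.0242, 19/124=0.1532, 36/124=0.2903, 9/124=0.0726, 25/124=0.2016, 32/124=0.2581
Σp_aranᵢ² = 0.1953² + 0.1953² + 0.0093² + 0.1209² + 0.2651² + 0.2140² = 0.038142 + 0.038142 + 0.000086 + 0.014617 + 0.070278 + 0.045796 = 0.207061
B_aran = 1 / 0.207061 = 4.8295
Σp_minuᵢ² = 0.1939² + 0.2000² + 0.2000² + 0.0061² + 0.2061² + 0.1939² = 0.037597 + 0.040000 + 0.040000 + 0.000037 + 0.042477 + 0.037597 = 0.197708
B_minu = 1 / 0.197708 = 5.0580
Σp_russᵢ² = 0.0242² + 0.1532² + 0.2903² + 0.0726² + 0.2016² + 0.2581² = 0.000586 + 0.023470 + 0.084274 + 0.005271 + 0.040643 + 0.066616 = 0.220860
B_russ = 1 / 0.220860 = 4.5278
Ranking by B (broadest → narrowest): Sorex minutus (5.06) > Sorex araneus (4.83) > Crocidura russula (4.53)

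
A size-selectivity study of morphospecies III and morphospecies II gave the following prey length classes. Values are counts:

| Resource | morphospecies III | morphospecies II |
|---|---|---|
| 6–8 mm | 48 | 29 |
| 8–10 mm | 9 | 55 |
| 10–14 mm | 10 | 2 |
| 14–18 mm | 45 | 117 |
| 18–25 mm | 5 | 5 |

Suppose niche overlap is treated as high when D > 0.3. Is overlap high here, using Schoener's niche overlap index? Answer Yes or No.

Yes

Proportions for morphospecies III (n=117): 48/117=0.4103, 9/117=0.0769, 10/117=0.0855, 45/117=0.3846, 5/117=0.0427
Proportions for morphospecies II (n=208): 29/208=0.1394, 55/208=0.2644, 2/208=0.0096, 117/208=0.5625, 5/208=0.0240
Σ|p₁ᵢ − p₂ᵢ| = 0.2709 + 0.1875 + 0.0759 + 0.1779 + 0.0187 = 0.7309
D = 1 − ½ × 0.7309 = 1 − 0.36545 = 0.63455
D = 0.63455 > 0.3 → Yes.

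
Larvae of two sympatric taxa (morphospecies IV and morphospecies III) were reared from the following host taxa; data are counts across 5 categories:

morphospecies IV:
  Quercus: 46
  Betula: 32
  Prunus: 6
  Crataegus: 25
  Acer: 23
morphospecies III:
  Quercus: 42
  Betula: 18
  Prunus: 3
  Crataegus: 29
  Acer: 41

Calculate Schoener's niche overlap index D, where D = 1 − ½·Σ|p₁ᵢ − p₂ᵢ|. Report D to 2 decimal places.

0.84

Proportions for morphospecies IV (n=132): 46/132=0.3485, 32/132=0.2424, 6/132=0.0455, 25/132=0.1894, 23/132=0.1742
Proportions for morphospecies III (n=133): 42/133=0.3158, 18/133=0.1353, 3/133=0.0226, 29/133=0.2180, 41/133=0.3083
Σ|p₁ᵢ − p₂ᵢ| = 0.0327 + 0.1071 + 0.0229 + 0.0286 + 0.1341 = 0.3254
D = 1 − ½ × 0.3254 = 1 − 0.16270 = 0.83730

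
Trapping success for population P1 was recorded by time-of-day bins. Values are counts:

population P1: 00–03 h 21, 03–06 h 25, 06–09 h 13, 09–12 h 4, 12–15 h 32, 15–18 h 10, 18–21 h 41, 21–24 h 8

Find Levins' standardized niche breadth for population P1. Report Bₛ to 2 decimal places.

0.68

Proportions for population P1 (n=154): 21/154=0.1364, 25/154=0.1623, 13/154=0.0844, 4/154=0.0260, 32/154=0.2078, 10/154=0.0649, 41/154=0.2662, 8/154=0.0519
Σpᵢ² = 0.1364² + 0.1623² + 0.0844² + 0.0260² + 0.2078² + 0.0649² + 0.2662² + 0.0519² = 0.018605 + 0.026341 + 0.007123 + 0.000676 + 0.043181 + 0.004212 + 0.070862 + 0.002694 = 0.173694
B = 1 / 0.173694 = 5.7573
Bₛ = (B − 1)/(n − 1) = (5.7573 − 1)/(8 − 1) = 4.7573/7 = 0.6796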